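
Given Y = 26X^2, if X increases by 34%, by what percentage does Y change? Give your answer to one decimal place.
79.6%

For Y = 26X^2:
If X → X(1 + 0.34)
Then Y → Y · (1 + 0.34)^2
     = Y · 1.7956

Percentage change = ((1 + 0.34)^2 − 1) × 100% ≈ 79.6%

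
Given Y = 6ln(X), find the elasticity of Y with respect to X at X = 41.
Elasticity = 1/ln(41) ≈ 0.2693

Elasticity = (dY/dX) · (X/Y)

dY/dX = 6/X
At X = 41: dY/dX = 6/41, Y = 6·ln(41)

Elasticity = (6/41) · (41 / (6·ln(41))) = 1/ln(41) ≈ 0.2693

Interpretation: for a small percentage change in X, the percentage change in Y is approximately 0.27 times as large.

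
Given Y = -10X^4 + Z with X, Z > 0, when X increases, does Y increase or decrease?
Y decreases

Taking the partial derivative:
∂Y/∂X = -40X^3

∂Y/∂X = -40X^3 < 0 (assuming positive values)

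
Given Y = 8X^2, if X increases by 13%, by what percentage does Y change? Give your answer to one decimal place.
27.7%

For Y = 8X^2:
If X → X(1 + 0.13)
Then Y → Y · (1 + 0.13)^2
     = Y · 1.2769

Percentage change = ((1 + 0.13)^2 − 1) × 100% ≈ 27.7%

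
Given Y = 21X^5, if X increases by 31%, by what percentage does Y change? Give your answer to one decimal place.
285.8%

For Y = 21X^5:
If X → X(1 + 0.31)
Then Y → Y · (1 + 0.31)^5
     ≈ Y · 3.8579

Percentage change = ((1 + 0.31)^5 − 1) × 100% ≈ 285.8%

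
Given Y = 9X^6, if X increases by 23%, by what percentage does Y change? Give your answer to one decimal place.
246.3%

For Y = 9X^6:
If X → X(1 + 0.23)
Then Y → Y · (1 + 0.23)^6
     ≈ Y · 3.4628

Percentage change = ((1 + 0.23)^6 − 1) × 100% ≈ 246.3%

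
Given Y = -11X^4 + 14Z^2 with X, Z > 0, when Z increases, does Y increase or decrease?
Y increases

Taking the partial derivative:
∂Y/∂Z = 28Z

∂Y/∂Z = 28Z > 0 (assuming positive values)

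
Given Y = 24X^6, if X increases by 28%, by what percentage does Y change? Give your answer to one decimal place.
339.8%

For Y = 24X^6:
If X → X(1 + 0.28)
Then Y → Y · (1 + 0.28)^6
     ≈ Y · 4.3980

Percentage change = ((1 + 0.28)^6 − 1) × 100% ≈ 339.8%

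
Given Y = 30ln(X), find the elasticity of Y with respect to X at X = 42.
Elasticity = 1/ln(42) ≈ 0.2675

Elasticity = (dY/dX) · (X/Y)

dY/dX = 30/X
At X = 42: dY/dX = 5/7, Y = 30·ln(42)

Elasticity = (5/7) · (42 / (30·ln(42))) = 1/ln(42) ≈ 0.2675

Interpretation: for a small percentage change in X, the percentage change in Y is approximately 0.27 times as large.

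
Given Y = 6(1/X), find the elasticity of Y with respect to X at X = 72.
Elasticity = -1

Elasticity = (dY/dX) · (X/Y)

dY/dX = -6/X²
At X = 72: dY/dX = -1/864, Y = 1/12

Elasticity = (-1/864) · (72 / (1/12)) = -1

Interpretation: for a small percentage change in X, the percentage change in Y is approximately -1.00 times as large.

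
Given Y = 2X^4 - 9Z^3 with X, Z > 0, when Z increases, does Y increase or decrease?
Y decreases

Taking the partial derivative:
∂Y/∂Z = -27Z^2

∂Y/∂Z = -27Z^2 < 0 (assuming positive values)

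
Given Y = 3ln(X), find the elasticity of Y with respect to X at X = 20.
Elasticity = 1/ln(20) ≈ 0.3338

Elasticity = (dY/dX) · (X/Y)

dY/dX = 3/X
At X = 20: dY/dX = 3/20, Y = 3·ln(20)

Elasticity = (3/20) · (20 / (3·ln(20))) = 1/ln(20) ≈ 0.3338

Interpretation: for a small percentage change in X, the percentage change in Y is approximately 0.33 times as large.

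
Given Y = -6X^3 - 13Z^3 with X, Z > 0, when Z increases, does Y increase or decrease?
Y decreases

Taking the partial derivative:
∂Y/∂Z = -39Z^2

∂Y/∂Z = -39Z^2 < 0 (assuming positive values)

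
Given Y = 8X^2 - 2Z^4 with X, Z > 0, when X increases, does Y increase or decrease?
Y increases

Taking the partial derivative:
∂Y/∂X = 16X

∂Y/∂X = 16X > 0 (assuming positive values)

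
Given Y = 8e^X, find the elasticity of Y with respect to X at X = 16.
Elasticity = 16

Elasticity = (dY/dX) · (X/Y)

dY/dX = 8·e^X
At X = 16: dY/dX = 8·e^16, Y = 8·e^16

Elasticity = (8·e^16) · (16 / (8·e^16)) = 16

Interpretation: for a small percentage change in X, the percentage change in Y is approximately 16.00 times as large.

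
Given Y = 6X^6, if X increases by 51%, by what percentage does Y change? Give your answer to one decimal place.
1085.4%

For Y = 6X^6:
If X → X(1 + 0.51)
Then Y → Y · (1 + 0.51)^6
     ≈ Y · 11.8539

Percentage change = ((1 + 0.51)^6 − 1) × 100% ≈ 1085.4%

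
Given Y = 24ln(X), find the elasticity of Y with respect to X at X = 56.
Elasticity = 1/ln(56) ≈ 0.2484

Elasticity = (dY/dX) · (X/Y)

dY/dX = 24/X
At X = 56: dY/dX = 3/7, Y = 24·ln(56)

Elasticity = (3/7) · (56 / (24·ln(56))) = 1/ln(56) ≈ 0.2484

Interpretation: for a small percentage change in X, the percentage change in Y is approximately 0.25 times as large.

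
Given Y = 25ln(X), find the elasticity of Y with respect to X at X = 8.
Elasticity = 1/ln(8) ≈ 0.4809

Elasticity = (dY/dX) · (X/Y)

dY/dX = 25/X
At X = 8: dY/dX = 25/8, Y = 25·ln(8)

Elasticity = (25/8) · (8 / (25·ln(8))) = 1/ln(8) ≈ 0.4809

Interpretation: for a small percentage change in X, the percentage change in Y is approximately 0.48 times as large.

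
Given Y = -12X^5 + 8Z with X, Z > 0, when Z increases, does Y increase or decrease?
Y increases

Taking the partial derivative:
∂Y/∂Z = 8

∂Y/∂Z = 8 > 0 (assuming positive values)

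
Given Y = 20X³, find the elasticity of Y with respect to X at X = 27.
Elasticity = 3

Elasticity = (dY/dX) · (X/Y)

dY/dX = 60·X²
At X = 27: dY/dX = 43740, Y = 393660

Elasticity = 43740 · (27 / 393660) = 3

Interpretation: for a small percentage change in X, the percentage change in Y is approximately 3.00 times as large.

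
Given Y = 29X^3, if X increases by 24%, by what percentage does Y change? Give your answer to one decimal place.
90.7%

For Y = 29X^3:
If X → X(1 + 0.24)
Then Y → Y · (1 + 0.24)^3
     ≈ Y · 1.9066

Percentage change = ((1 + 0.24)^3 − 1) × 100% ≈ 90.7%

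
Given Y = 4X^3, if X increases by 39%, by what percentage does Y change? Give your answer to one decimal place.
168.6%

For Y = 4X^3:
If X → X(1 + 0.39)
Then Y → Y · (1 + 0.39)^3
     ≈ Y · 2.6856

Percentage change = ((1 + 0.39)^3 − 1) × 100% ≈ 168.6%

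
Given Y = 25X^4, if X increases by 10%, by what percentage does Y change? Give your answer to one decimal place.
46.4%

For Y = 25X^4:
If X → X(1 + 0.1)
Then Y → Y · (1 + 0.1)^4
     = Y · 1.4641

Percentage change = ((1 + 0.1)^4 − 1) × 100% ≈ 46.4%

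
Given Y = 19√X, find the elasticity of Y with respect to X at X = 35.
Elasticity = 1/2

Elasticity = (dY/dX) · (X/Y)

dY/dX = 19/(2·√X)
At X = 35: dY/dX = 19·√35/70, Y = 19·√35

Elasticity = (19·√35/70) · (35 / (19·√35)) = 1/2

Interpretation: for a small percentage change in X, the percentage change in Y is approximately 0.50 times as large.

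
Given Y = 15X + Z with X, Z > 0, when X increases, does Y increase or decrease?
Y increases

Taking the partial derivative:
∂Y/∂X = 15

∂Y/∂X = 15 > 0 (assuming positive values)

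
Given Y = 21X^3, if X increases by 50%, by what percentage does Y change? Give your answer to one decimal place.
237.5%

For Y = 21X^3:
If X → X(1 + 0.5)
Then Y → Y · (1 + 0.5)^3
     = Y · 3.3750

Percentage change = ((1 + 0.5)^3 − 1) × 100% = 237.5%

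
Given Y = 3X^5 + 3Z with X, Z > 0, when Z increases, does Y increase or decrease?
Y increases

Taking the partial derivative:
∂Y/∂Z = 3

∂Y/∂Z = 3 > 0 (assuming positive values)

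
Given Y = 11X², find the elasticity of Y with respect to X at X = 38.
Elasticity = 2

Elasticity = (dY/dX) · (X/Y)

dY/dX = 22·X
At X = 38: dY/dX = 836, Y = 15884

Elasticity = 836 · (38 / 15884) = 2

Interpretation: for a small percentage change in X, the percentage change in Y is approximately 2.00 times as large.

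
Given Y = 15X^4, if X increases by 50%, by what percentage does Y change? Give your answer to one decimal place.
406.3%

For Y = 15X^4:
If X → X(1 + 0.5)
Then Y → Y · (1 + 0.5)^4
     = Y · 5.0625

Percentage change = ((1 + 0.5)^4 − 1) × 100% ≈ 406.3%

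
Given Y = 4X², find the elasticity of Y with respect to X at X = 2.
Elasticity = 2

Elasticity = (dY/dX) · (X/Y)

dY/dX = 8·X
At X = 2: dY/dX = 16, Y = 16

Elasticity = 16 · (2 / 16) = 2

Interpretation: for a small percentage change in X, the percentage change in Y is approximately 2.00 times as large.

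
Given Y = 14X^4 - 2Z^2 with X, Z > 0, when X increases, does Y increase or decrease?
Y increases

Taking the partial derivative:
∂Y/∂X = 56X^3

∂Y/∂X = 56X^3 > 0 (assuming positive values)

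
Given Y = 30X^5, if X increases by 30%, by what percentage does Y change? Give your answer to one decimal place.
271.3%

For Y = 30X^5:
If X → X(1 + 0.3)
Then Y → Y · (1 + 0.3)^5
     ≈ Y · 3.7129

Percentage change = ((1 + 0.3)^5 − 1) × 100% ≈ 271.3%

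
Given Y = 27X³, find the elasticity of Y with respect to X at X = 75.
Elasticity = 3

Elasticity = (dY/dX) · (X/Y)

dY/dX = 81·X²
At X = 75: dY/dX = 455625, Y = 11390625

Elasticity = 455625 · (75 / 11390625) = 3

Interpretation: for a small percentage change in X, the percentage change in Y is approximately 3.00 times as large.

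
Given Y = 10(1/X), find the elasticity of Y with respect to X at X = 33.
Elasticity = -1

Elasticity = (dY/dX) · (X/Y)

dY/dX = -10/X²
At X = 33: dY/dX = -10/1089, Y = 10/33

Elasticity = (-10/1089) · (33 / (10/33)) = -1

Interpretation: for a small percentage change in X, the percentage change in Y is approximately -1.00 times as large.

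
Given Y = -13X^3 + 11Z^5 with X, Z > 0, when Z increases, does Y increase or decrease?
Y increases

Taking the partial derivative:
∂Y/∂Z = 55Z^4

∂Y/∂Z = 55Z^4 > 0 (assuming positive values)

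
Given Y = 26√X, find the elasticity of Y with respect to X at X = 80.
Elasticity = 1/2

Elasticity = (dY/dX) · (X/Y)

dY/dX = 13/√X
At X = 80: dY/dX = 13·√5/20, Y = 104·√5

Elasticity = (13·√5/20) · (80 / (104·√5)) = 1/2

Interpretation: for a small percentage change in X, the percentage change in Y is approximately 0.50 times as large.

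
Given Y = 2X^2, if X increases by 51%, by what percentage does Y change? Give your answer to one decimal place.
128.0%

For Y = 2X^2:
If X → X(1 + 0.51)
Then Y → Y · (1 + 0.51)^2
     = Y · 2.2801

Percentage change = ((1 + 0.51)^2 − 1) × 100% ≈ 128.0%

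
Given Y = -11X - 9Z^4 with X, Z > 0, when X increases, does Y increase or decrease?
Y decreases

Taking the partial derivative:
∂Y/∂X = -11

∂Y/∂X = -11 < 0 (assuming positive values)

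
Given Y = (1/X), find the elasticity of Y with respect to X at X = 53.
Elasticity = -1

Elasticity = (dY/dX) · (X/Y)

dY/dX = -1/X²
At X = 53: dY/dX = -1/2809, Y = 1/53

Elasticity = (-1/2809) · (53 / (1/53)) = -1

Interpretation: for a small percentage change in X, the percentage change in Y is approximately -1.00 times as large.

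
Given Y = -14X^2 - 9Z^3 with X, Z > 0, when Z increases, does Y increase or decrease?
Y decreases

Taking the partial derivative:
∂Y/∂Z = -27Z^2

∂Y/∂Z = -27Z^2 < 0 (assuming positive values)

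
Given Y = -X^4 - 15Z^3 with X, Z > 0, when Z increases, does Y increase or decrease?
Y decreases

Taking the partial derivative:
∂Y/∂Z = -45Z^2

∂Y/∂Z = -45Z^2 < 0 (assuming positive values)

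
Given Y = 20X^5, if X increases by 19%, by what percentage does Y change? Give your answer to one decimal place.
138.6%

For Y = 20X^5:
If X → X(1 + 0.19)
Then Y → Y · (1 + 0.19)^5
     ≈ Y · 2.3864

Percentage change = ((1 + 0.19)^5 − 1) × 100% ≈ 138.6%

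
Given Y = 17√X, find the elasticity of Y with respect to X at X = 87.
Elasticity = 1/2

Elasticity = (dY/dX) · (X/Y)

dY/dX = 17/(2·√X)
At X = 87: dY/dX = 17·√87/174, Y = 17·√87

Elasticity = (17·√87/174) · (87 / (17·√87)) = 1/2

Interpretation: for a small percentage change in X, the percentage change in Y is approximately 0.50 times as large.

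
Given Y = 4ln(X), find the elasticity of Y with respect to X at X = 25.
Elasticity = 1/ln(25) ≈ 0.3107

Elasticity = (dY/dX) · (X/Y)

dY/dX = 4/X
At X = 25: dY/dX = 4/25, Y = 4·ln(25)

Elasticity = (4/25) · (25 / (4·ln(25))) = 1/ln(25) ≈ 0.3107

Interpretation: for a small percentage change in X, the percentage change in Y is approximately 0.31 times as large.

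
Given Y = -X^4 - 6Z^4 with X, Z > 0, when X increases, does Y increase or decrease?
Y decreases

Taking the partial derivative:
∂Y/∂X = -4X^3

∂Y/∂X = -4X^3 < 0 (assuming positive values)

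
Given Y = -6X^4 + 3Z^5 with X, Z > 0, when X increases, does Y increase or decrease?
Y decreases

Taking the partial derivative:
∂Y/∂X = -24X^3

∂Y/∂X = -24X^3 < 0 (assuming positive values)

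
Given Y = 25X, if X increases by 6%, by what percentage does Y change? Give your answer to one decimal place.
6.0%

For Y = 25X:
If X → X(1 + 0.06)
Then Y → Y · (1 + 0.06)^1
     = Y · 1.0600

Percentage change = ((1 + 0.06)^1 − 1) × 100% = 6.0%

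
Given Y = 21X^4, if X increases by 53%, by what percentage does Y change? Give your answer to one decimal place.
448.0%

For Y = 21X^4:
If X → X(1 + 0.53)
Then Y → Y · (1 + 0.53)^4
     ≈ Y · 5.4798

Percentage change = ((1 + 0.53)^4 − 1) × 100% ≈ 448.0%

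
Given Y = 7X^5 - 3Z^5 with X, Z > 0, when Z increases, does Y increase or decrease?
Y decreases

Taking the partial derivative:
∂Y/∂Z = -15Z^4

∂Y/∂Z = -15Z^4 < 0 (assuming positive values)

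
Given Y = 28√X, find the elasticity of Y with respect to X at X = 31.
Elasticity = 1/2

Elasticity = (dY/dX) · (X/Y)

dY/dX = 14/√X
At X = 31: dY/dX = 14·√31/31, Y = 28·√31

Elasticity = (14·√31/31) · (31 / (28·√31)) = 1/2

Interpretation: for a small percentage change in X, the percentage change in Y is approximately 0.50 times as large.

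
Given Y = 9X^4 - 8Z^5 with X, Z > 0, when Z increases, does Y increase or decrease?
Y decreases

Taking the partial derivative:
∂Y/∂Z = -40Z^4

∂Y/∂Z = -40Z^4 < 0 (assuming positive values)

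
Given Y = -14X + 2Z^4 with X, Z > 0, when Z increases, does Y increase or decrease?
Y increases

Taking the partial derivative:
∂Y/∂Z = 8Z^3

∂Y/∂Z = 8Z^3 > 0 (assuming positive values)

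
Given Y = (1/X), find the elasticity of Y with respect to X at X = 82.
Elasticity = -1

Elasticity = (dY/dX) · (X/Y)

dY/dX = -1/X²
At X = 82: dY/dX = -1/6724, Y = 1/82

Elasticity = (-1/6724) · (82 / (1/82)) = -1

Interpretation: for a small percentage change in X, the percentage change in Y is approximately -1.00 times as large.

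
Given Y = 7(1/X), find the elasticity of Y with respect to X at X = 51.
Elasticity = -1

Elasticity = (dY/dX) · (X/Y)

dY/dX = -7/X²
At X = 51: dY/dX = -7/2601, Y = 7/51

Elasticity = (-7/2601) · (51 / (7/51)) = -1

Interpretation: for a small percentage change in X, the percentage change in Y is approximately -1.00 times as large.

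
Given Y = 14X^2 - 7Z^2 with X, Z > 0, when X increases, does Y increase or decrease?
Y increases

Taking the partial derivative:
∂Y/∂X = 28X

∂Y/∂X = 28X > 0 (assuming positive values)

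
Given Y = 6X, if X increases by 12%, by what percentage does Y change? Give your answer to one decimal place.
12.0%

For Y = 6X:
If X → X(1 + 0.12)
Then Y → Y · (1 + 0.12)^1
     = Y · 1.1200

Percentage change = ((1 + 0.12)^1 − 1) × 100% = 12.0%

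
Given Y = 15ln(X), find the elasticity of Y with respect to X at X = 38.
Elasticity = 1/ln(38) ≈ 0.2749

Elasticity = (dY/dX) · (X/Y)

dY/dX = 15/X
At X = 38: dY/dX = 15/38, Y = 15·ln(38)

Elasticity = (15/38) · (38 / (15·ln(38))) = 1/ln(38) ≈ 0.2749

Interpretation: for a small percentage change in X, the percentage change in Y is approximately 0.27 times as large.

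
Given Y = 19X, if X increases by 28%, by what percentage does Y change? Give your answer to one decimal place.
28.0%

For Y = 19X:
If X → X(1 + 0.28)
Then Y → Y · (1 + 0.28)^1
     = Y · 1.2800

Percentage change = ((1 + 0.28)^1 − 1) × 100% = 28.0%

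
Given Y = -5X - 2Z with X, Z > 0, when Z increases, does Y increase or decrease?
Y decreases

Taking the partial derivative:
∂Y/∂Z = -2

∂Y/∂Z = -2 < 0 (assuming positive values)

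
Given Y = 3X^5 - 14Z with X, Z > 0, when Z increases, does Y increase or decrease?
Y decreases

Taking the partial derivative:
∂Y/∂Z = -14

∂Y/∂Z = -14 < 0 (assuming positive values)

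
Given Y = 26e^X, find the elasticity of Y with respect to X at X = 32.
Elasticity = 32

Elasticity = (dY/dX) · (X/Y)

dY/dX = 26·e^X
At X = 32: dY/dX = 26·e^32, Y = 26·e^32

Elasticity = (26·e^32) · (32 / (26·e^32)) = 32

Interpretation: for a small percentage change in X, the percentage change in Y is approximately 32.00 times as large.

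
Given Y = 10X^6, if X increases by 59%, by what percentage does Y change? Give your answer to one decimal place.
1515.8%

For Y = 10X^6:
If X → X(1 + 0.59)
Then Y → Y · (1 + 0.59)^6
     ≈ Y · 16.1578

Percentage change = ((1 + 0.59)^6 − 1) × 100% ≈ 1515.8%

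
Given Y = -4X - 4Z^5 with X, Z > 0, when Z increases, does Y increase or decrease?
Y decreases

Taking the partial derivative:
∂Y/∂Z = -20Z^4

∂Y/∂Z = -20Z^4 < 0 (assuming positive values)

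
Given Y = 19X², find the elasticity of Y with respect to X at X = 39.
Elasticity = 2

Elasticity = (dY/dX) · (X/Y)

dY/dX = 38·X
At X = 39: dY/dX = 1482, Y = 28899

Elasticity = 1482 · (39 / 28899) = 2

Interpretation: for a small percentage change in X, the percentage change in Y is approximately 2.00 times as large.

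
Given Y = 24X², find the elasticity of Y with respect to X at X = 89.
Elasticity = 2

Elasticity = (dY/dX) · (X/Y)

dY/dX = 48·X
At X = 89: dY/dX = 4272, Y = 190104

Elasticity = 4272 · (89 / 190104) = 2

Interpretation: for a small percentage change in X, the percentage change in Y is approximately 2.00 times as large.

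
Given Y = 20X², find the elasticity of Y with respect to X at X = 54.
Elasticity = 2

Elasticity = (dY/dX) · (X/Y)

dY/dX = 40·X
At X = 54: dY/dX = 2160, Y = 58320

Elasticity = 2160 · (54 / 58320) = 2

Interpretation: for a small percentage change in X, the percentage change in Y is approximately 2.00 times as large.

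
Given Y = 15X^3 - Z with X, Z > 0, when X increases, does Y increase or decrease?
Y increases

Taking the partial derivative:
∂Y/∂X = 45X^2

∂Y/∂X = 45X^2 > 0 (assuming positive values)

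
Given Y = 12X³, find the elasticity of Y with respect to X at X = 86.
Elasticity = 3

Elasticity = (dY/dX) · (X/Y)

dY/dX = 36·X²
At X = 86: dY/dX = 266256, Y = 7632672

Elasticity = 266256 · (86 / 7632672) = 3

Interpretation: for a small percentage change in X, the percentage change in Y is approximately 3.00 times as large.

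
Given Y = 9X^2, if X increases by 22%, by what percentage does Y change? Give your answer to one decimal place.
48.8%

For Y = 9X^2:
If X → X(1 + 0.22)
Then Y → Y · (1 + 0.22)^2
     = Y · 1.4884

Percentage change = ((1 + 0.22)^2 − 1) × 100% ≈ 48.8%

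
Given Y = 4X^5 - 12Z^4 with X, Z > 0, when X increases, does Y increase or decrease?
Y increases

Taking the partial derivative:
∂Y/∂X = 20X^4

∂Y/∂X = 20X^4 > 0 (assuming positive values)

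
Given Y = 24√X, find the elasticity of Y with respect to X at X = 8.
Elasticity = 1/2

Elasticity = (dY/dX) · (X/Y)

dY/dX = 12/√X
At X = 8: dY/dX = 3·√2, Y = 48·√2

Elasticity = (3·√2) · (8 / (48·√2)) = 1/2

Interpretation: for a small percentage change in X, the percentage change in Y is approximately 0.50 times as large.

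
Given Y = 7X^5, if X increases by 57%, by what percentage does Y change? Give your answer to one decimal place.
853.9%

For Y = 7X^5:
If X → X(1 + 0.57)
Then Y → Y · (1 + 0.57)^5
     ≈ Y · 9.5389

Percentage change = ((1 + 0.57)^5 − 1) × 100% ≈ 853.9%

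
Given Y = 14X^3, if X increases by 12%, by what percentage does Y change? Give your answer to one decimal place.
40.5%

For Y = 14X^3:
If X → X(1 + 0.12)
Then Y → Y · (1 + 0.12)^3
     ≈ Y · 1.4049

Percentage change = ((1 + 0.12)^3 − 1) × 100% ≈ 40.5%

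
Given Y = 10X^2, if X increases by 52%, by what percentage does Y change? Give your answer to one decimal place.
131.0%

For Y = 10X^2:
If X → X(1 + 0.52)
Then Y → Y · (1 + 0.52)^2
     = Y · 2.3104

Percentage change = ((1 + 0.52)^2 − 1) × 100% ≈ 131.0%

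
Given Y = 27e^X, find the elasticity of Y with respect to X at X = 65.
Elasticity = 65

Elasticity = (dY/dX) · (X/Y)

dY/dX = 27·e^X
At X = 65: dY/dX = 27·e^65, Y = 27·e^65

Elasticity = (27·e^65) · (65 / (27·e^65)) = 65

Interpretation: for a small percentage change in X, the percentage change in Y is approximately 65.00 times as large.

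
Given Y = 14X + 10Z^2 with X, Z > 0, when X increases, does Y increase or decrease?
Y increases

Taking the partial derivative:
∂Y/∂X = 14

∂Y/∂X = 14 > 0 (assuming positive values)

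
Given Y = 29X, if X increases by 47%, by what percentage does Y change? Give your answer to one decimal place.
47.0%

For Y = 29X:
If X → X(1 + 0.47)
Then Y → Y · (1 + 0.47)^1
     = Y · 1.4700

Percentage change = ((1 + 0.47)^1 − 1) × 100% = 47.0%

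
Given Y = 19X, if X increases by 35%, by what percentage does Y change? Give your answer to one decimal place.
35.0%

For Y = 19X:
If X → X(1 + 0.35)
Then Y → Y · (1 + 0.35)^1
     = Y · 1.3500

Percentage change = ((1 + 0.35)^1 − 1) × 100% = 35.0%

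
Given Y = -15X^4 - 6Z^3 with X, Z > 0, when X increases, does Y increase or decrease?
Y decreases

Taking the partial derivative:
∂Y/∂X = -60X^3

∂Y/∂X = -60X^3 < 0 (assuming positive values)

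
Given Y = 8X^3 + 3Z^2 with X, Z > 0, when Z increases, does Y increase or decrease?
Y increases

Taking the partial derivative:
∂Y/∂Z = 6Z

∂Y/∂Z = 6Z > 0 (assuming positive values)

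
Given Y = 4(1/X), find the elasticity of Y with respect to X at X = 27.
Elasticity = -1

Elasticity = (dY/dX) · (X/Y)

dY/dX = -4/X²
At X = 27: dY/dX = -4/729, Y = 4/27

Elasticity = (-4/729) · (27 / (4/27)) = -1

Interpretation: for a small percentage change in X, the percentage change in Y is approximately -1.00 times as large.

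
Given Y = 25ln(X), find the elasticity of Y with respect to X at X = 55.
Elasticity = 1/ln(55) ≈ 0.2495

Elasticity = (dY/dX) · (X/Y)

dY/dX = 25/X
At X = 55: dY/dX = 5/11, Y = 25·ln(55)

Elasticity = (5/11) · (55 / (25·ln(55))) = 1/ln(55) ≈ 0.2495

Interpretation: for a small percentage change in X, the percentage change in Y is approximately 0.25 times as large.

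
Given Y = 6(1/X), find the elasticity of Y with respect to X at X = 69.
Elasticity = -1

Elasticity = (dY/dX) · (X/Y)

dY/dX = -6/X²
At X = 69: dY/dX = -2/1587, Y = 2/23

Elasticity = (-2/1587) · (69 / (2/23)) = -1

Interpretation: for a small percentage change in X, the percentage change in Y is approximately -1.00 times as large.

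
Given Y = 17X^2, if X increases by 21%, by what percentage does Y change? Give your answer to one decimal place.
46.4%

For Y = 17X^2:
If X → X(1 + 0.21)
Then Y → Y · (1 + 0.21)^2
     = Y · 1.4641

Percentage change = ((1 + 0.21)^2 − 1) × 100% ≈ 46.4%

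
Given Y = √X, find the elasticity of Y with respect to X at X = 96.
Elasticity = 1/2

Elasticity = (dY/dX) · (X/Y)

dY/dX = 1/(2·√X)
At X = 96: dY/dX = √6/48, Y = 4·√6

Elasticity = (√6/48) · (96 / (4·√6)) = 1/2

Interpretation: for a small percentage change in X, the percentage change in Y is approximately 0.50 times as large.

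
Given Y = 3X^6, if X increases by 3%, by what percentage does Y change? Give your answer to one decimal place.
19.4%

For Y = 3X^6:
If X → X(1 + 0.03)
Then Y → Y · (1 + 0.03)^6
     ≈ Y · 1.1941

Percentage change = ((1 + 0.03)^6 − 1) × 100% ≈ 19.4%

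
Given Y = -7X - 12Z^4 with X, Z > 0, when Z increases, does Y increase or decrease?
Y decreases

Taking the partial derivative:
∂Y/∂Z = -48Z^3

∂Y/∂Z = -48Z^3 < 0 (assuming positive values)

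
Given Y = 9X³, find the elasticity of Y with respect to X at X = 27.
Elasticity = 3

Elasticity = (dY/dX) · (X/Y)

dY/dX = 27·X²
At X = 27: dY/dX = 19683, Y = 177147

Elasticity = 19683 · (27 / 177147) = 3

Interpretation: for a small percentage change in X, the percentage change in Y is approximately 3.00 times as large.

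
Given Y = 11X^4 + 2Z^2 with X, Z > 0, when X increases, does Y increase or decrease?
Y increases

Taking the partial derivative:
∂Y/∂X = 44X^3

∂Y/∂X = 44X^3 > 0 (assuming positive values)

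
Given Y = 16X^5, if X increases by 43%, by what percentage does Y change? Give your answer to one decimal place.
498.0%

For Y = 16X^5:
If X → X(1 + 0.43)
Then Y → Y · (1 + 0.43)^5
     ≈ Y · 5.9797

Percentage change = ((1 + 0.43)^5 − 1) × 100% ≈ 498.0%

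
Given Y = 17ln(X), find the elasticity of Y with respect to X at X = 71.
Elasticity = 1/ln(71) ≈ 0.2346

Elasticity = (dY/dX) · (X/Y)

dY/dX = 17/X
At X = 71: dY/dX = 17/71, Y = 17·ln(71)

Elasticity = (17/71) · (71 / (17·ln(71))) = 1/ln(71) ≈ 0.2346

Interpretation: for a small percentage change in X, the percentage change in Y is approximately 0.23 times as large.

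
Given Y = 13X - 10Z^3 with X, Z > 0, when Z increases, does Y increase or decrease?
Y decreases

Taking the partial derivative:
∂Y/∂Z = -30Z^2

∂Y/∂Z = -30Z^2 < 0 (assuming positive values)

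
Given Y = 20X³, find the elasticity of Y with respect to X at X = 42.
Elasticity = 3

Elasticity = (dY/dX) · (X/Y)

dY/dX = 60·X²
At X = 42: dY/dX = 105840, Y = 1481760

Elasticity = 105840 · (42 / 1481760) = 3

Interpretation: for a small percentage change in X, the percentage change in Y is approximately 3.00 times as large.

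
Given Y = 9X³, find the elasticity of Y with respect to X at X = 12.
Elasticity = 3

Elasticity = (dY/dX) · (X/Y)

dY/dX = 27·X²
At X = 12: dY/dX = 3888, Y = 15552

Elasticity = 3888 · (12 / 15552) = 3

Interpretation: for a small percentage change in X, the percentage change in Y is approximately 3.00 times as large.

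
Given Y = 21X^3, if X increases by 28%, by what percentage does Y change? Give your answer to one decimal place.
109.7%

For Y = 21X^3:
If X → X(1 + 0.28)
Then Y → Y · (1 + 0.28)^3
     ≈ Y · 2.0972

Percentage change = ((1 + 0.28)^3 − 1) × 100% ≈ 109.7%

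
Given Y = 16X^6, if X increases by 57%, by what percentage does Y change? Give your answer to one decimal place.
1397.6%

For Y = 16X^6:
If X → X(1 + 0.57)
Then Y → Y · (1 + 0.57)^6
     ≈ Y · 14.9761

Percentage change = ((1 + 0.57)^6 − 1) × 100% ≈ 1397.6%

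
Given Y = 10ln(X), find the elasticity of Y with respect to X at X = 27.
Elasticity = 1/ln(27) ≈ 0.3034

Elasticity = (dY/dX) · (X/Y)

dY/dX = 10/X
At X = 27: dY/dX = 10/27, Y = 10·ln(27)

Elasticity = (10/27) · (27 / (10·ln(27))) = 1/ln(27) ≈ 0.3034

Interpretation: for a small percentage change in X, the percentage change in Y is approximately 0.30 times as large.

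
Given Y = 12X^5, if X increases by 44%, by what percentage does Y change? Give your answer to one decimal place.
519.2%

For Y = 12X^5:
If X → X(1 + 0.44)
Then Y → Y · (1 + 0.44)^5
     ≈ Y · 6.1917

Percentage change = ((1 + 0.44)^5 − 1) × 100% ≈ 519.2%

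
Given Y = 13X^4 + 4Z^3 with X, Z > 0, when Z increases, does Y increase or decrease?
Y increases

Taking the partial derivative:
∂Y/∂Z = 12Z^2

∂Y/∂Z = 12Z^2 > 0 (assuming positive values)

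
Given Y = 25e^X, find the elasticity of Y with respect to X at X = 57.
Elasticity = 57

Elasticity = (dY/dX) · (X/Y)

dY/dX = 25·e^X
At X = 57: dY/dX = 25·e^57, Y = 25·e^57

Elasticity = (25·e^57) · (57 / (25·e^57)) = 57

Interpretation: for a small percentage change in X, the percentage change in Y is approximately 57.00 times as large.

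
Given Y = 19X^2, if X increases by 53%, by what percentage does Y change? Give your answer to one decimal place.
134.1%

For Y = 19X^2:
If X → X(1 + 0.53)
Then Y → Y · (1 + 0.53)^2
     = Y · 2.3409

Percentage change = ((1 + 0.53)^2 − 1) × 100% ≈ 134.1%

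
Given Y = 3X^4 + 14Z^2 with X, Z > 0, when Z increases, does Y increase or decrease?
Y increases

Taking the partial derivative:
∂Y/∂Z = 28Z

∂Y/∂Z = 28Z > 0 (assuming positive values)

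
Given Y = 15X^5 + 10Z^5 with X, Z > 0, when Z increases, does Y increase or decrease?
Y increases

Taking the partial derivative:
∂Y/∂Z = 50Z^4

∂Y/∂Z = 50Z^4 > 0 (assuming positive values)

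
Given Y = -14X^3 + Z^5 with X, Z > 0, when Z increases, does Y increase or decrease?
Y increases

Taking the partial derivative:
∂Y/∂Z = 5Z^4

∂Y/∂Z = 5Z^4 > 0 (assuming positive values)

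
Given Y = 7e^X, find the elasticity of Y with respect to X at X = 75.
Elasticity = 75

Elasticity = (dY/dX) · (X/Y)

dY/dX = 7·e^X
At X = 75: dY/dX = 7·e^75, Y = 7·e^75

Elasticity = (7·e^75) · (75 / (7·e^75)) = 75

Interpretation: for a small percentage change in X, the percentage change in Y is approximately 75.00 times as large.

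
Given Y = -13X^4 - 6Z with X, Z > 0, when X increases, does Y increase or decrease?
Y decreases

Taking the partial derivative:
∂Y/∂X = -52X^3

∂Y/∂X = -52X^3 < 0 (assuming positive values)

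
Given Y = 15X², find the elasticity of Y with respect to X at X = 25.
Elasticity = 2

Elasticity = (dY/dX) · (X/Y)

dY/dX = 30·X
At X = 25: dY/dX = 750, Y = 9375

Elasticity = 750 · (25 / 9375) = 2

Interpretation: for a small percentage change in X, the percentage change in Y is approximately 2.00 times as large.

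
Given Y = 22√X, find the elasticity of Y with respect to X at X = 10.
Elasticity = 1/2

Elasticity = (dY/dX) · (X/Y)

dY/dX = 11/√X
At X = 10: dY/dX = 11·√10/10, Y = 22·√10

Elasticity = (11·√10/10) · (10 / (22·√10)) = 1/2

Interpretation: for a small percentage change in X, the percentage change in Y is approximately 0.50 times as large.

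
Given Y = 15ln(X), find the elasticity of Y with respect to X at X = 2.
Elasticity = 1/ln(2) ≈ 1.4427

Elasticity = (dY/dX) · (X/Y)

dY/dX = 15/X
At X = 2: dY/dX = 15/2, Y = 15·ln(2)

Elasticity = (15/2) · (2 / (15·ln(2))) = 1/ln(2) ≈ 1.4427

Interpretation: for a small percentage change in X, the percentage change in Y is approximately 1.44 times as large.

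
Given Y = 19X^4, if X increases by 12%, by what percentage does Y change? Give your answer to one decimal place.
57.4%

For Y = 19X^4:
If X → X(1 + 0.12)
Then Y → Y · (1 + 0.12)^4
     ≈ Y · 1.5735

Percentage change = ((1 + 0.12)^4 − 1) × 100% ≈ 57.4%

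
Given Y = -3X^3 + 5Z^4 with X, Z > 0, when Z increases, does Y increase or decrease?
Y increases

Taking the partial derivative:
∂Y/∂Z = 20Z^3

∂Y/∂Z = 20Z^3 > 0 (assuming positive values)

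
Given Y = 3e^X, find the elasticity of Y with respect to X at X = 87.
Elasticity = 87

Elasticity = (dY/dX) · (X/Y)

dY/dX = 3·e^X
At X = 87: dY/dX = 3·e^87, Y = 3·e^87

Elasticity = (3·e^87) · (87 / (3·e^87)) = 87

Interpretation: for a small percentage change in X, the percentage change in Y is approximately 87.00 times as large.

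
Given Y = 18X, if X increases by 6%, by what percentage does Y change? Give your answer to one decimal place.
6.0%

For Y = 18X:
If X → X(1 + 0.06)
Then Y → Y · (1 + 0.06)^1
     = Y · 1.0600

Percentage change = ((1 + 0.06)^1 − 1) × 100% = 6.0%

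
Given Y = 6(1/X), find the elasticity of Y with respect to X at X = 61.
Elasticity = -1

Elasticity = (dY/dX) · (X/Y)

dY/dX = -6/X²
At X = 61: dY/dX = -6/3721, Y = 6/61

Elasticity = (-6/3721) · (61 / (6/61)) = -1

Interpretation: for a small percentage change in X, the percentage change in Y is approximately -1.00 times as large.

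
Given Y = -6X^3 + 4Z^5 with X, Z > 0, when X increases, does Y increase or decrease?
Y decreases

Taking the partial derivative:
∂Y/∂X = -18X^2

∂Y/∂X = -18X^2 < 0 (assuming positive values)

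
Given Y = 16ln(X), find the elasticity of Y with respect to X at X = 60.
Elasticity = 1/ln(60) ≈ 0.2442

Elasticity = (dY/dX) · (X/Y)

dY/dX = 16/X
At X = 60: dY/dX = 4/15, Y = 16·ln(60)

Elasticity = (4/15) · (60 / (16·ln(60))) = 1/ln(60) ≈ 0.2442

Interpretation: for a small percentage change in X, the percentage change in Y is approximately 0.24 times as large.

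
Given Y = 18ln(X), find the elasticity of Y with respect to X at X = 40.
Elasticity = 1/ln(40) ≈ 0.2711

Elasticity = (dY/dX) · (X/Y)

dY/dX = 18/X
At X = 40: dY/dX = 9/20, Y = 18·ln(40)

Elasticity = (9/20) · (40 / (18·ln(40))) = 1/ln(40) ≈ 0.2711

Interpretation: for a small percentage change in X, the percentage change in Y is approximately 0.27 times as large.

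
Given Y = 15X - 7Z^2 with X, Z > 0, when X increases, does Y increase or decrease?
Y increases

Taking the partial derivative:
∂Y/∂X = 15

∂Y/∂X = 15 > 0 (assuming positive values)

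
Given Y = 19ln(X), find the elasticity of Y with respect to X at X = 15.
Elasticity = 1/ln(15) ≈ 0.3693

Elasticity = (dY/dX) · (X/Y)

dY/dX = 19/X
At X = 15: dY/dX = 19/15, Y = 19·ln(15)

Elasticity = (19/15) · (15 / (19·ln(15))) = 1/ln(15) ≈ 0.3693

Interpretation: for a small percentage change in X, the percentage change in Y is approximately 0.37 times as large.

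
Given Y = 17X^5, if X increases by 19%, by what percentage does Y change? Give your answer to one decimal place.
138.6%

For Y = 17X^5:
If X → X(1 + 0.19)
Then Y → Y · (1 + 0.19)^5
     ≈ Y · 2.3864

Percentage change = ((1 + 0.19)^5 − 1) × 100% ≈ 138.6%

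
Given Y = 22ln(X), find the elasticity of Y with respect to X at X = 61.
Elasticity = 1/ln(61) ≈ 0.2433

Elasticity = (dY/dX) · (X/Y)

dY/dX = 22/X
At X = 61: dY/dX = 22/61, Y = 22·ln(61)

Elasticity = (22/61) · (61 / (22·ln(61))) = 1/ln(61) ≈ 0.2433

Interpretation: for a small percentage change in X, the percentage change in Y is approximately 0.24 times as large.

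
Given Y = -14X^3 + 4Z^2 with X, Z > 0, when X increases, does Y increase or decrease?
Y decreases

Taking the partial derivative:
∂Y/∂X = -42X^2

∂Y/∂X = -42X^2 < 0 (assuming positive values)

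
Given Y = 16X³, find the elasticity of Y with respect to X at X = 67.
Elasticity = 3

Elasticity = (dY/dX) · (X/Y)

dY/dX = 48·X²
At X = 67: dY/dX = 215472, Y = 4812208

Elasticity = 215472 · (67 / 4812208) = 3

Interpretation: for a small percentage change in X, the percentage change in Y is approximately 3.00 times as large.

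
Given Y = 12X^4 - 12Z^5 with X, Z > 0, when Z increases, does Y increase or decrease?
Y decreases

Taking the partial derivative:
∂Y/∂Z = -60Z^4

∂Y/∂Z = -60Z^4 < 0 (assuming positive values)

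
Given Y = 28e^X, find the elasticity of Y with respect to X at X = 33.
Elasticity = 33

Elasticity = (dY/dX) · (X/Y)

dY/dX = 28·e^X
At X = 33: dY/dX = 28·e^33, Y = 28·e^33

Elasticity = (28·e^33) · (33 / (28·e^33)) = 33

Interpretation: for a small percentage change in X, the percentage change in Y is approximately 33.00 times as large.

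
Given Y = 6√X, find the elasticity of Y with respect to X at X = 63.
Elasticity = 1/2

Elasticity = (dY/dX) · (X/Y)

dY/dX = 3/√X
At X = 63: dY/dX = √7/7, Y = 18·√7

Elasticity = (√7/7) · (63 / (18·√7)) = 1/2

Interpretation: for a small percentage change in X, the percentage change in Y is approximately 0.50 times as large.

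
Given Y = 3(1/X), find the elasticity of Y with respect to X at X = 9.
Elasticity = -1

Elasticity = (dY/dX) · (X/Y)

dY/dX = -3/X²
At X = 9: dY/dX = -1/27, Y = 1/3

Elasticity = (-1/27) · (9 / (1/3)) = -1

Interpretation: for a small percentage change in X, the percentage change in Y is approximately -1.00 times as large.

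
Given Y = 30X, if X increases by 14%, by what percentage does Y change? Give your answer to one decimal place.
14.0%

For Y = 30X:
If X → X(1 + 0.14)
Then Y → Y · (1 + 0.14)^1
     = Y · 1.1400

Percentage change = ((1 + 0.14)^1 − 1) × 100% = 14.0%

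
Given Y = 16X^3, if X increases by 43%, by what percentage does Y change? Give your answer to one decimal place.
192.4%

For Y = 16X^3:
If X → X(1 + 0.43)
Then Y → Y · (1 + 0.43)^3
     ≈ Y · 2.9242

Percentage change = ((1 + 0.43)^3 − 1) × 100% ≈ 192.4%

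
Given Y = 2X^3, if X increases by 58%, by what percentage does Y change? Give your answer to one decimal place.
294.4%

For Y = 2X^3:
If X → X(1 + 0.58)
Then Y → Y · (1 + 0.58)^3
     ≈ Y · 3.9443

Percentage change = ((1 + 0.58)^3 − 1) × 100% ≈ 294.4%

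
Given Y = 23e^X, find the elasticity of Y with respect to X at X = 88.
Elasticity = 88

Elasticity = (dY/dX) · (X/Y)

dY/dX = 23·e^X
At X = 88: dY/dX = 23·e^88, Y = 23·e^88

Elasticity = (23·e^88) · (88 / (23·e^88)) = 88

Interpretation: for a small percentage change in X, the percentage change in Y is approximately 88.00 times as large.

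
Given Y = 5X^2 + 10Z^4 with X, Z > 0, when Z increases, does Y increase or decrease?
Y increases

Taking the partial derivative:
∂Y/∂Z = 40Z^3

∂Y/∂Z = 40Z^3 > 0 (assuming positive values)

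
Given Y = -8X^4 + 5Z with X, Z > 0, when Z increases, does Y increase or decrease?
Y increases

Taking the partial derivative:
∂Y/∂Z = 5

∂Y/∂Z = 5 > 0 (assuming positive values)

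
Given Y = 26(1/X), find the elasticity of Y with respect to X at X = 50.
Elasticity = -1

Elasticity = (dY/dX) · (X/Y)

dY/dX = -26/X²
At X = 50: dY/dX = -13/1250, Y = 13/25

Elasticity = (-13/1250) · (50 / (13/25)) = -1

Interpretation: for a small percentage change in X, the percentage change in Y is approximately -1.00 times as large.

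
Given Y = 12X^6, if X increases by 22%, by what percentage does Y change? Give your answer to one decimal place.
229.7%

For Y = 12X^6:
If X → X(1 + 0.22)
Then Y → Y · (1 + 0.22)^6
     ≈ Y · 3.2973

Percentage change = ((1 + 0.22)^6 − 1) × 100% ≈ 229.7%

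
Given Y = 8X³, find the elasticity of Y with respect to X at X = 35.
Elasticity = 3

Elasticity = (dY/dX) · (X/Y)

dY/dX = 24·X²
At X = 35: dY/dX = 29400, Y = 343000

Elasticity = 29400 · (35 / 343000) = 3

Interpretation: for a small percentage change in X, the percentage change in Y is approximately 3.00 times as large.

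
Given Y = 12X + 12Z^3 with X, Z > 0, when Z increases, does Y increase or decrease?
Y increases

Taking the partial derivative:
∂Y/∂Z = 36Z^2

∂Y/∂Z = 36Z^2 > 0 (assuming positive values)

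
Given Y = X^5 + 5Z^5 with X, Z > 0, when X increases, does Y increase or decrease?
Y increases

Taking the partial derivative:
∂Y/∂X = 5X^4

∂Y/∂X = 5X^4 > 0 (assuming positive values)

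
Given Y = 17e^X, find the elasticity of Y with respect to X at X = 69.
Elasticity = 69

Elasticity = (dY/dX) · (X/Y)

dY/dX = 17·e^X
At X = 69: dY/dX = 17·e^69, Y = 17·e^69

Elasticity = (17·e^69) · (69 / (17·e^69)) = 69

Interpretation: for a small percentage change in X, the percentage change in Y is approximately 69.00 times as large.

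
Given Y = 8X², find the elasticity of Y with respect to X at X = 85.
Elasticity = 2

Elasticity = (dY/dX) · (X/Y)

dY/dX = 16·X
At X = 85: dY/dX = 1360, Y = 57800

Elasticity = 1360 · (85 / 57800) = 2

Interpretation: for a small percentage change in X, the percentage change in Y is approximately 2.00 times as large.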